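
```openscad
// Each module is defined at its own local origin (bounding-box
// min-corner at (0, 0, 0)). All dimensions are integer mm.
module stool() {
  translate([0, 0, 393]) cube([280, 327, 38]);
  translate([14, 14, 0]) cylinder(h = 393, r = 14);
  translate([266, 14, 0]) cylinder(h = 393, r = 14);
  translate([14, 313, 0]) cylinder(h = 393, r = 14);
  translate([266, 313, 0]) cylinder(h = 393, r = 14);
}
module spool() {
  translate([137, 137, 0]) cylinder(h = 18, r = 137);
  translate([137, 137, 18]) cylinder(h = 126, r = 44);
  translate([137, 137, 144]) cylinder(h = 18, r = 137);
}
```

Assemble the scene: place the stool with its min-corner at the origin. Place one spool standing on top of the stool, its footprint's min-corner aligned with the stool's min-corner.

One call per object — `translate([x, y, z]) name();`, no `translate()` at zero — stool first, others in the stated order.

stool();
translate([0, 0, 431]) spool();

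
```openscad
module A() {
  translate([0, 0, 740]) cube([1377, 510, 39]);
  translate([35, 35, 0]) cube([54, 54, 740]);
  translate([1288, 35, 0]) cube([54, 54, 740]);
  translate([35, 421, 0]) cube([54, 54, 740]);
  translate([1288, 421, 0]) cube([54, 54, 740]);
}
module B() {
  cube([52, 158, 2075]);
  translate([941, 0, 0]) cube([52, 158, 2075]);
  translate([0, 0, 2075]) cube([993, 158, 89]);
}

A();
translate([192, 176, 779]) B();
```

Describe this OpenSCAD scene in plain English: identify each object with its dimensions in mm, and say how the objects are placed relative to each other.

A is a table: top 1377 mm (x) × 510 mm (y), 39 mm thick, upper face at z = 779 mm, on four 54×54 mm square legs, each inset 35 mm from the nearest pair of top edges, running from z = 0 to the bottom of the top.

B is a door frame. The clear opening is 889 mm wide and 2075 mm high. Two 52 mm wide jambs, 158 mm deep, stand either side of the opening from the floor to the top of the opening. A 89 mm thick head sits across the top of both jambs, spanning the full outside width of the frame.

The door frame is on top of the table, centred.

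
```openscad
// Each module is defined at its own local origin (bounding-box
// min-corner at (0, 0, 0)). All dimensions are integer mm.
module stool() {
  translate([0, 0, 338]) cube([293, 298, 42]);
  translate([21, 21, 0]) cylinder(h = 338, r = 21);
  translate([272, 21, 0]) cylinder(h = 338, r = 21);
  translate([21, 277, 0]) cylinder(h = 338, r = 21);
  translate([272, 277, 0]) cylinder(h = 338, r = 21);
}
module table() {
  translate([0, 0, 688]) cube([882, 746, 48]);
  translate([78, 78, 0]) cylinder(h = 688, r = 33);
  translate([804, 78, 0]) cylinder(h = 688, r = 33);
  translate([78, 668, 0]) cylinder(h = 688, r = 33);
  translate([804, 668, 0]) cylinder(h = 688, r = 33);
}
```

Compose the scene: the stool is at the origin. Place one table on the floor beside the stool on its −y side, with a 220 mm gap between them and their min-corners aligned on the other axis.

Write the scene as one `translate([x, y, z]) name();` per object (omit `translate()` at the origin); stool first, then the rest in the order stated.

stool();
translate([0, -966, 0]) table();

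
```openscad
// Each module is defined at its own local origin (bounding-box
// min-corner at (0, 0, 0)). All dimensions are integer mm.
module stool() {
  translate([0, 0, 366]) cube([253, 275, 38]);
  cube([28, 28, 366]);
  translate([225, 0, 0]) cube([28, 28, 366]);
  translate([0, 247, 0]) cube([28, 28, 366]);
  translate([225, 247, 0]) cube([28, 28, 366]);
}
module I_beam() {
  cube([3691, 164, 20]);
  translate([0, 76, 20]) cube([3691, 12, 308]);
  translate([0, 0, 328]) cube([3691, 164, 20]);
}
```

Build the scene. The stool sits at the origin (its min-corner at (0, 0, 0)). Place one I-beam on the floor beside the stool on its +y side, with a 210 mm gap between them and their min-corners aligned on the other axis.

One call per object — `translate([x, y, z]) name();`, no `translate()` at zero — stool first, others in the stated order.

stool();
translate([0, 485, 0]) I_beam();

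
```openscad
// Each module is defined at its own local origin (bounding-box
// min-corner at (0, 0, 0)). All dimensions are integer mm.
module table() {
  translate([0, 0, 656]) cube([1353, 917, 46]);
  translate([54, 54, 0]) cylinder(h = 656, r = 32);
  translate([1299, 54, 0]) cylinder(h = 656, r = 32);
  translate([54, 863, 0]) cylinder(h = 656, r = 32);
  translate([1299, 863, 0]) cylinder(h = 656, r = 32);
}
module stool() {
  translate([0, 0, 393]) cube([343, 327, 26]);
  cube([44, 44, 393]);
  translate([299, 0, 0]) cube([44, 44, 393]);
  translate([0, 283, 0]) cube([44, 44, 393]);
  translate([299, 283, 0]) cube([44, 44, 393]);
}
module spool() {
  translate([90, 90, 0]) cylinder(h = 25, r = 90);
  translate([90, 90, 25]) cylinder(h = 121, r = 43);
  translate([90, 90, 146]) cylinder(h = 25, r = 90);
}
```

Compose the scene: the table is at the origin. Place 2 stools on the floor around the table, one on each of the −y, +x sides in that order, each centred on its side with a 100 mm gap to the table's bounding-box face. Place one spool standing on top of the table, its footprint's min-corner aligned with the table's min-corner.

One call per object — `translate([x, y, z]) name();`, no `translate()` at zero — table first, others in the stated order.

table();
translate([505, -427, 0]) stool();
translate([1453, 295, 0]) stool();
translate([0, 0, 702]) spool();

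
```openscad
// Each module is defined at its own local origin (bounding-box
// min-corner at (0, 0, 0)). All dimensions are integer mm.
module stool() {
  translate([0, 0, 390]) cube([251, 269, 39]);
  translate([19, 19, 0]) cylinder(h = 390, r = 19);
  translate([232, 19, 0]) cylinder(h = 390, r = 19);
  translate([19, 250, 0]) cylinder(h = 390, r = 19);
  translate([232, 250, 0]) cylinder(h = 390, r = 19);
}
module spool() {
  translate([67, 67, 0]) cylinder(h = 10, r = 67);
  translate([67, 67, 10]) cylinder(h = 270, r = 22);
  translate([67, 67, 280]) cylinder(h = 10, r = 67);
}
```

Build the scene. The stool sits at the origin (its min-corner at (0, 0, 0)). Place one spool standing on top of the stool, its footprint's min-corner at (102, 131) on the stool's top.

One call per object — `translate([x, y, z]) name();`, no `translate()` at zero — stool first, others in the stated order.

stool();
translate([102, 131, 429]) spool();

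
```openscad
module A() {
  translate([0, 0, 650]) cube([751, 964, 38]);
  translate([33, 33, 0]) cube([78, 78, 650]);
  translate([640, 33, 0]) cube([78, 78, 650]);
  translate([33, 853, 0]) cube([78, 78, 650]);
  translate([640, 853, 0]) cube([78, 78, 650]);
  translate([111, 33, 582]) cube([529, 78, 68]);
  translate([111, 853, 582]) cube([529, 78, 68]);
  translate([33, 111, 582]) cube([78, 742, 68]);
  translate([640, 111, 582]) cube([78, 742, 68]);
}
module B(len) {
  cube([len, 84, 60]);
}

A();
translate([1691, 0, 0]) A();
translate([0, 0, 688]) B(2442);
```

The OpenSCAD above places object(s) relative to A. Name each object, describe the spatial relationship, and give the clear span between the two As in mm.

A is a table. B is a beam. A beam spans the tops of two tables. The clear span between the two tables is 940 mm.

Second table starts at x = 1691; first ends at x = 751; clear span = 1691 − 751 = 940 mm.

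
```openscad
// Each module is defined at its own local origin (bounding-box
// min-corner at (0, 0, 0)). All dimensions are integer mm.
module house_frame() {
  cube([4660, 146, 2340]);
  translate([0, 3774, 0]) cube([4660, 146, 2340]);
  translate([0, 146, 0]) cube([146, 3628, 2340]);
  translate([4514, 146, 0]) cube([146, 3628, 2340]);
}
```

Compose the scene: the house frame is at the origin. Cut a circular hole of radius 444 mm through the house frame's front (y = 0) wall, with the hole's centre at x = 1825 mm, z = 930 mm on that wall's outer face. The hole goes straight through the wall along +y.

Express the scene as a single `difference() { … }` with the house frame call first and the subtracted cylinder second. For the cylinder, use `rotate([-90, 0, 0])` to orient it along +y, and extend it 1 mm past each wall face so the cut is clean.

difference() {
  house_frame();
  translate([1825, -1, 930]) rotate([-90, 0, 0]) cylinder(h = 148, r = 444);
}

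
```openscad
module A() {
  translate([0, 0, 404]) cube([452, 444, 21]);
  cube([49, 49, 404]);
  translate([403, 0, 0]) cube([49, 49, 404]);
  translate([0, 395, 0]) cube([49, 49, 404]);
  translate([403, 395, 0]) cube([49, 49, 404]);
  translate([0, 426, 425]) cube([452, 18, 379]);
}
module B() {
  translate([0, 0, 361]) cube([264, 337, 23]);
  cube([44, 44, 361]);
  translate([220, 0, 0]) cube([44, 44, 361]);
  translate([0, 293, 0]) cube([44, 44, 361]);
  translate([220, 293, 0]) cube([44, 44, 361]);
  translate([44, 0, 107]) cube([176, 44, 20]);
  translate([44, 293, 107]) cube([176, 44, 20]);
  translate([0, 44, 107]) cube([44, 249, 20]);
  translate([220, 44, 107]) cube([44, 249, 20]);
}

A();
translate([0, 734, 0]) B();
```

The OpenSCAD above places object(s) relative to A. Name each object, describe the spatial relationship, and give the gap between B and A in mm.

A is a chair. B is a stool. The stool is on the floor beside the chair on its +y side. The gap between the stool and the chair is 290 mm.

The stool's nearest face is 290 mm from the chair's +y face.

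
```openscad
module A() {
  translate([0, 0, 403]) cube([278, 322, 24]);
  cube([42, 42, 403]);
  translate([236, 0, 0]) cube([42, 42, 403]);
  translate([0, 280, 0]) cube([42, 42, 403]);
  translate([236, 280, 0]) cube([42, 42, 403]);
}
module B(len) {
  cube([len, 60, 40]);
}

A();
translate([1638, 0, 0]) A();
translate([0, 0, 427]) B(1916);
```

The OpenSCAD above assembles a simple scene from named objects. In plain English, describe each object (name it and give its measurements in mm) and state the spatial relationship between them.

A is a four-legged stool. The seat is 278×322 mm, 24 mm thick, top at z = 427 mm. It stands on four square legs, each 42×42 mm in cross-section, from z = 0 to the seat underside, each flush with a corner of the seat.

B is a rectangular beam 1916 mm long (x), 60 mm deep (y), 40 mm thick (z).

The beam spans the tops of two stools placed 1360 mm apart, resting at z = 427 mm.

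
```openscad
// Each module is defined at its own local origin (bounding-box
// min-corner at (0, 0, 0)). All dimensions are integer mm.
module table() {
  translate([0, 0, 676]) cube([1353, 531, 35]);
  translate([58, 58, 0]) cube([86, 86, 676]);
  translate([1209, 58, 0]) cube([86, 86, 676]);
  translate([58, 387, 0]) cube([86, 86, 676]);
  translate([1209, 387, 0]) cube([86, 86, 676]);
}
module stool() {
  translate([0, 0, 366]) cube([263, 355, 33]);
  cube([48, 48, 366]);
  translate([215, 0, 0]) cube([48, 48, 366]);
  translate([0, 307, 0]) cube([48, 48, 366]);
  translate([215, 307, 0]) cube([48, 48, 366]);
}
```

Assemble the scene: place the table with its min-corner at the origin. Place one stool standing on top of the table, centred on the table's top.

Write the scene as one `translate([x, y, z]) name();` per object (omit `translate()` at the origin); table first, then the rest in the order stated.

table();
translate([545, 88, 711]) stool();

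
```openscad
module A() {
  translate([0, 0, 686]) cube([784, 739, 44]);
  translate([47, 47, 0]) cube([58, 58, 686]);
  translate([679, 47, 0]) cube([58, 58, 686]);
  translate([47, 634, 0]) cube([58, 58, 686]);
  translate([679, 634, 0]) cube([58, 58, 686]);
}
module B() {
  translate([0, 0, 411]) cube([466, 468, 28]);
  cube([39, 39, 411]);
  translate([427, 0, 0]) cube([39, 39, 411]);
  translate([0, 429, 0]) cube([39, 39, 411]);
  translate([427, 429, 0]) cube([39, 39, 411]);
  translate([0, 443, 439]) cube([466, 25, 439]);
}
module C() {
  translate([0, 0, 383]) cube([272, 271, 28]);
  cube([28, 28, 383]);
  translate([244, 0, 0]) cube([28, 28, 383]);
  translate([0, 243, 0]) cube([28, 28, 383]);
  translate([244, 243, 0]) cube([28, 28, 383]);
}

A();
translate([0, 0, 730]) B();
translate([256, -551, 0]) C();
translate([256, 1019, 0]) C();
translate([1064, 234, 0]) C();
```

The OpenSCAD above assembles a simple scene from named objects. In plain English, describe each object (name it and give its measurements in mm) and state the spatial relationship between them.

A is a rectangular dining table. The top is 784×739×44 mm with its upper surface at z = 730 mm. It stands on four 58×58 mm square legs, each inset 47 mm from the nearest pair of top edges, running from the floor to the underside of the top.

B is a chair: 466×468 mm seat, 28 mm thick, top at z = 439 mm, on four 39 mm square corner legs flush with the seat edges. A 25 mm thick backrest slab spans the full seat width, extending 439 mm above the seat top, its back face flush with the seat's +y edge.

C is a four-legged stool. The seat is 272×271 mm, 28 mm thick, top at z = 411 mm. It stands on four square legs, each 28×28 mm in cross-section, from z = 0 to the seat underside, each flush with a corner of the seat.

The chair is on top of the table. Three stools sit around the table at the −y, +y, +x sides.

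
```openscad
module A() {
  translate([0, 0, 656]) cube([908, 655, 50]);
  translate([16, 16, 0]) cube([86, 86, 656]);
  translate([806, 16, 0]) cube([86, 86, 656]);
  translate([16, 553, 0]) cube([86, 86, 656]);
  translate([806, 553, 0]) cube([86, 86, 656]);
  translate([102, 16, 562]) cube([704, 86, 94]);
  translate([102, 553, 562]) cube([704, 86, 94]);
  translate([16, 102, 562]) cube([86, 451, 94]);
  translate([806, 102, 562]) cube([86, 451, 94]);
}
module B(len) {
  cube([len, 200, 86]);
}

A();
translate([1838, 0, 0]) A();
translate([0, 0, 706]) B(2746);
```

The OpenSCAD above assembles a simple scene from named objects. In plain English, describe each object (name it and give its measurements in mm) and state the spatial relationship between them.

A is a table: top 908 mm (x) × 655 mm (y), 50 mm thick, upper face at z = 706 mm, on four 86×86 mm square legs, each inset 16 mm from the nearest pair of top edges, running from z = 0 to the bottom of the top. Four apron rails, 86 mm thick and 94 mm tall, run between adjacent legs with their top edges flush with the underside of the top and their outer faces flush with the legs' outer faces.

B is a rectangular beam 2746 mm long (x), 200 mm deep (y), 86 mm thick (z).

The beam spans the tops of two tables placed 930 mm apart, resting at z = 706 mm.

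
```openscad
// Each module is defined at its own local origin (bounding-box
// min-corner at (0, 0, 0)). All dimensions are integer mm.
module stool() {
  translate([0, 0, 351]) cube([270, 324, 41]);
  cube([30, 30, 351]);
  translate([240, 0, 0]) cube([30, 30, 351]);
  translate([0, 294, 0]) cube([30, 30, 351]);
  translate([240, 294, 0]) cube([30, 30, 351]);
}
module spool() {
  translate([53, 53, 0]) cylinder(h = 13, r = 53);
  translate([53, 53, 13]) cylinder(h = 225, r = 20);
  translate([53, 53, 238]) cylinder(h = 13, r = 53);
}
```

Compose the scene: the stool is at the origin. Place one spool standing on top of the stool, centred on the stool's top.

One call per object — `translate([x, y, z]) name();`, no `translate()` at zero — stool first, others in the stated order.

stool();
translate([82, 109, 392]) spool();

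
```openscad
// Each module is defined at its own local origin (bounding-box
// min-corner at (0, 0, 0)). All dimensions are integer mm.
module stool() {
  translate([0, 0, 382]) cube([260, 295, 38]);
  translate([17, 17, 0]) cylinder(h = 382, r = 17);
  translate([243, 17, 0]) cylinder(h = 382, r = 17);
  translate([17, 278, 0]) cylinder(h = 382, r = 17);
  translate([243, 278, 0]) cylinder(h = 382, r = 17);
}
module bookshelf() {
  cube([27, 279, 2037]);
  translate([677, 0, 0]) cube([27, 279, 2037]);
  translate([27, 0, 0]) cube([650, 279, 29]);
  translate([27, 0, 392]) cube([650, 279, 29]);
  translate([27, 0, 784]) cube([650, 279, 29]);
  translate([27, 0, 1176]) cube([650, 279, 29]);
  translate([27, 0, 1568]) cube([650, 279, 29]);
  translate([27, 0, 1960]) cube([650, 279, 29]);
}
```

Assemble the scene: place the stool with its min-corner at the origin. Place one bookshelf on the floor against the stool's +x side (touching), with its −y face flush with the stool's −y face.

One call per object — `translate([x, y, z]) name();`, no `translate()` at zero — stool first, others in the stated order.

stool();
translate([260, 0, 0]) bookshelf();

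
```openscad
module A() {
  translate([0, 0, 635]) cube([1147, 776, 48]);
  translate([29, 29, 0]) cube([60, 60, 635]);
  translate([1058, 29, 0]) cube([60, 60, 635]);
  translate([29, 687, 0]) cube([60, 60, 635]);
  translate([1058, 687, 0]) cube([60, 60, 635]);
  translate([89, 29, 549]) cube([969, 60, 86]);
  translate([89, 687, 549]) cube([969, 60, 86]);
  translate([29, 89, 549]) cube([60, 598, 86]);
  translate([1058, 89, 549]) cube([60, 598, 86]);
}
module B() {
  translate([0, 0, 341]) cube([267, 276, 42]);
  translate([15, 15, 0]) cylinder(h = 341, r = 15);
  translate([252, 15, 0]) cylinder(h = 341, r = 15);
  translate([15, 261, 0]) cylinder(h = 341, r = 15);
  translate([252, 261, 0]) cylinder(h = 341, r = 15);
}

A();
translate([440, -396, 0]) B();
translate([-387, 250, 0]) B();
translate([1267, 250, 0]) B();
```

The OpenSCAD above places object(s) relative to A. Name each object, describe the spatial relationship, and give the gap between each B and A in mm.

Each stool's nearest face is 120 mm from the table's bounding box.

A is a table. B is a stool. Three stools sit around the table at the −y, −x, +x sides. The gap between each stool and the table is 120 mm.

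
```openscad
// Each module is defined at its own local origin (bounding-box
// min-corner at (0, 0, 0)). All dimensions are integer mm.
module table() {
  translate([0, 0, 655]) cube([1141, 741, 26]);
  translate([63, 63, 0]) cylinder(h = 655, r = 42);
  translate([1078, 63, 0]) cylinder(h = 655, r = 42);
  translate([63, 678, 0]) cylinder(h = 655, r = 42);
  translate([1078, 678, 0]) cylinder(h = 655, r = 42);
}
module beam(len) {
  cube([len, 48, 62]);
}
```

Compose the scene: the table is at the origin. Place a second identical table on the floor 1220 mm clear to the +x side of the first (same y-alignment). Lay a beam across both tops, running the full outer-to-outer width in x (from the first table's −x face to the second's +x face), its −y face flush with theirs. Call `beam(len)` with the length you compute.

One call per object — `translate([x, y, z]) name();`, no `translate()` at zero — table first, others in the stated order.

table();
translate([2361, 0, 0]) table();
translate([0, 0, 681]) beam(3502);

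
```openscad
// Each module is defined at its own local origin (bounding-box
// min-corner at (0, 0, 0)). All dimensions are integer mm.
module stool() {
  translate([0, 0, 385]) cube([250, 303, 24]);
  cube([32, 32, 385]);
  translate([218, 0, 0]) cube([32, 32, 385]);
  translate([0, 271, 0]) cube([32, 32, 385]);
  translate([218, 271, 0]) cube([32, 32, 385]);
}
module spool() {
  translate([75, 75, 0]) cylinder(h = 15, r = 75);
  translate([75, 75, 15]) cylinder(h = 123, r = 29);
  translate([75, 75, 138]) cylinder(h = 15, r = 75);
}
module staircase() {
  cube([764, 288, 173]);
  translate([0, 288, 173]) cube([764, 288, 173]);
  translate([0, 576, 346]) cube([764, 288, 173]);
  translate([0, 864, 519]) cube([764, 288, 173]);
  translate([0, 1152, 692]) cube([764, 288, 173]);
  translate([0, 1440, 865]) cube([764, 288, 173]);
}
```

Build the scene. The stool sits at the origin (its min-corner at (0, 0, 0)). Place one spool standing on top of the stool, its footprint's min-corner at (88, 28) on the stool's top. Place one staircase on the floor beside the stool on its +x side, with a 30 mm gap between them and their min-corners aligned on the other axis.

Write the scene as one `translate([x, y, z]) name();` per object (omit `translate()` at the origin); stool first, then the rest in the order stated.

stool();
translate([88, 28, 409]) spool();
translate([280, 0, 0]) staircase();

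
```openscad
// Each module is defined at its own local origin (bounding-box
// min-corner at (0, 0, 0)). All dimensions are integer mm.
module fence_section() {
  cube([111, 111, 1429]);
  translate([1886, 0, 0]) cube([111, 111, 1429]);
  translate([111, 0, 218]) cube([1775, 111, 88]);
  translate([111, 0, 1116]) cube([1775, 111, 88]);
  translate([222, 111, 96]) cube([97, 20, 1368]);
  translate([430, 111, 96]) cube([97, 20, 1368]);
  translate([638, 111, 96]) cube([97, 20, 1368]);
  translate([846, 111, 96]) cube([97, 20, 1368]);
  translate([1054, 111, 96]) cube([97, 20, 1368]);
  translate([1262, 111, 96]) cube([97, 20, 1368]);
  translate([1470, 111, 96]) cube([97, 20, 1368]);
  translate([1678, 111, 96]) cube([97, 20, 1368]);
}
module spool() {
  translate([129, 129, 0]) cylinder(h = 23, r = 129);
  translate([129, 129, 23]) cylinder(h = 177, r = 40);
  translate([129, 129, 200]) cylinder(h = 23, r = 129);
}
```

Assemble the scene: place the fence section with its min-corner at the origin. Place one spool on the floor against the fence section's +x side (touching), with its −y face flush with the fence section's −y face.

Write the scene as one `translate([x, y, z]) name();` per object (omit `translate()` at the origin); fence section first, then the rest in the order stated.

fence_section();
translate([1997, 0, 0]) spool();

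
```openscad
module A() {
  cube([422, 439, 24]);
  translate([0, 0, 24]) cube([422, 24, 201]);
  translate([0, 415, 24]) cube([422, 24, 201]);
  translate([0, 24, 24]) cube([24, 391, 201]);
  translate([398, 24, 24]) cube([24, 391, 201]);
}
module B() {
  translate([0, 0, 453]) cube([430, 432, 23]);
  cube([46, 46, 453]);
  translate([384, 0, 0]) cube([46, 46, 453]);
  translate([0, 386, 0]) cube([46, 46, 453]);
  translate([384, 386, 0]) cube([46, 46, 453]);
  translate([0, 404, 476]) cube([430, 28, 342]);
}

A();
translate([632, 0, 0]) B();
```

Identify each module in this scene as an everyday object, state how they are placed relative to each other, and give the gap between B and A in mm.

A is an open box. B is a chair. The chair is on the floor beside the open box on its +x side. The gap between the chair and the open box is 210 mm.

The chair's nearest face is 210 mm from the open box's +x face.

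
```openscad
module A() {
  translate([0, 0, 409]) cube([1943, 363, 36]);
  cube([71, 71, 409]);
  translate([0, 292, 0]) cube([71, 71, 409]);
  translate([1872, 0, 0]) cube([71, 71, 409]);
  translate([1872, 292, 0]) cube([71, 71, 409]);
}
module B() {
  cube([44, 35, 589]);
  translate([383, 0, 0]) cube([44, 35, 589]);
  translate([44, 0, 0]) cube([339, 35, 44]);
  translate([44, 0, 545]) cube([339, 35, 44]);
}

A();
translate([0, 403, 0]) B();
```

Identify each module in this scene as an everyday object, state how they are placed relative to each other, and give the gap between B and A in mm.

The picture frame's nearest face is 40 mm from the bench's +y face.

A is a bench. B is a picture frame. The picture frame is on the floor beside the bench on its +y side. The gap between the picture frame and the bench is 40 mm.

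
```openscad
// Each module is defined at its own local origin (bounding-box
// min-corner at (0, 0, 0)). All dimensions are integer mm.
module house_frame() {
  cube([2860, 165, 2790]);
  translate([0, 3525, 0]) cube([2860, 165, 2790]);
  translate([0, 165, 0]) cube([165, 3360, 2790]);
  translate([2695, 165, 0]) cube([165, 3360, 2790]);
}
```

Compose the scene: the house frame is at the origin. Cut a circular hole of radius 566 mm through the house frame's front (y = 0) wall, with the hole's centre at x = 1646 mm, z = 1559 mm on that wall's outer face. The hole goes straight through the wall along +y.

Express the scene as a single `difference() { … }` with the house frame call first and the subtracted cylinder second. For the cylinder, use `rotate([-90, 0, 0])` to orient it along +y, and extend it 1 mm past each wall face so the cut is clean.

difference() {
  house_frame();
  translate([1646, -1, 1559]) rotate([-90, 0, 0]) cylinder(h = 167, r = 566);
}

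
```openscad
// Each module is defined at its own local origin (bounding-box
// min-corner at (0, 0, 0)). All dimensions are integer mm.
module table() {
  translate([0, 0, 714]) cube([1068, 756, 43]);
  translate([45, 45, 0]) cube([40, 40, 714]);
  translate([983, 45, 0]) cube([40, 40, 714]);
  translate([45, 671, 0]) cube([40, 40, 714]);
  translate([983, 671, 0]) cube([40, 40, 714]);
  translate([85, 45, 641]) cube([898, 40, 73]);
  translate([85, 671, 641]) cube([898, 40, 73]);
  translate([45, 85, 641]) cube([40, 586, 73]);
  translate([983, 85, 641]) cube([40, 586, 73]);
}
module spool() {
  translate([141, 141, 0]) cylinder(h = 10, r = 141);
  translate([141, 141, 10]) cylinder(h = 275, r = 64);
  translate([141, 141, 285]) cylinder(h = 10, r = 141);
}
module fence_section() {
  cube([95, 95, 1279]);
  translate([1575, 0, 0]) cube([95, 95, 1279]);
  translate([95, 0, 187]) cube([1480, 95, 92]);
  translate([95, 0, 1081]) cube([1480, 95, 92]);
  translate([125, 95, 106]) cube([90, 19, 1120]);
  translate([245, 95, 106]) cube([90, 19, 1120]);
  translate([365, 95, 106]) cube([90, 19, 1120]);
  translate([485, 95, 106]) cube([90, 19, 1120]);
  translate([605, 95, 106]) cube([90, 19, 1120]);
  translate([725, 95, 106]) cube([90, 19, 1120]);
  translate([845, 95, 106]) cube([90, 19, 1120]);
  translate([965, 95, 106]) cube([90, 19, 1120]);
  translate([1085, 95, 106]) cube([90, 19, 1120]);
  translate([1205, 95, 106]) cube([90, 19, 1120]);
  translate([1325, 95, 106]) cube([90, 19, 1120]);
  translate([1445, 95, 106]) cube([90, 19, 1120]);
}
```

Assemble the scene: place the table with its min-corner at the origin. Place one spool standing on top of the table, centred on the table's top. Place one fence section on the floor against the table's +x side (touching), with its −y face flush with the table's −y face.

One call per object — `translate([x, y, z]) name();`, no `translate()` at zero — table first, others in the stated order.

table();
translate([393, 237, 757]) spool();
translate([1068, 0, 0]) fence_section();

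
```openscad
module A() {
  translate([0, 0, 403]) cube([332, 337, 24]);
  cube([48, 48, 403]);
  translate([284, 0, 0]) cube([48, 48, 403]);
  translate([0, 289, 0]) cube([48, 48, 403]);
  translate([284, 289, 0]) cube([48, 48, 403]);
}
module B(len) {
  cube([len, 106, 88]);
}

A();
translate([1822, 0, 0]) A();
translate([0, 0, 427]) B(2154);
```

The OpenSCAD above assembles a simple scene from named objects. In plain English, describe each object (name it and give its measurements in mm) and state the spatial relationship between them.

A is a four-legged stool. The seat is a 332×337×24 mm slab whose top surface is at z = 427 mm; four square legs, each 48×48 mm in cross-section, run from the floor (z = 0) to the underside of the seat, each flush with a corner of the seat.

B is a rectangular beam 2154 mm long (x), 106 mm deep (y), 88 mm thick (z).

The beam spans the tops of two stools placed 1490 mm apart, resting at z = 427 mm.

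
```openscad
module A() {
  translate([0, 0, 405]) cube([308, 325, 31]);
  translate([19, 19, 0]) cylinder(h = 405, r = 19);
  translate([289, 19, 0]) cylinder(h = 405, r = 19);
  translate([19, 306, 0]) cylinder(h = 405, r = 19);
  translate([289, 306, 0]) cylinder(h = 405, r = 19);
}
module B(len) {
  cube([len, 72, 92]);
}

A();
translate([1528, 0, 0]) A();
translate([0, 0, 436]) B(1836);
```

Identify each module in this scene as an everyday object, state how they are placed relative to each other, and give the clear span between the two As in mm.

A is a stool. B is a beam. A beam spans the tops of two stools. The clear span between the two stools is 1220 mm.

Second stool starts at x = 1528; first ends at x = 308; clear span = 1528 − 308 = 1220 mm.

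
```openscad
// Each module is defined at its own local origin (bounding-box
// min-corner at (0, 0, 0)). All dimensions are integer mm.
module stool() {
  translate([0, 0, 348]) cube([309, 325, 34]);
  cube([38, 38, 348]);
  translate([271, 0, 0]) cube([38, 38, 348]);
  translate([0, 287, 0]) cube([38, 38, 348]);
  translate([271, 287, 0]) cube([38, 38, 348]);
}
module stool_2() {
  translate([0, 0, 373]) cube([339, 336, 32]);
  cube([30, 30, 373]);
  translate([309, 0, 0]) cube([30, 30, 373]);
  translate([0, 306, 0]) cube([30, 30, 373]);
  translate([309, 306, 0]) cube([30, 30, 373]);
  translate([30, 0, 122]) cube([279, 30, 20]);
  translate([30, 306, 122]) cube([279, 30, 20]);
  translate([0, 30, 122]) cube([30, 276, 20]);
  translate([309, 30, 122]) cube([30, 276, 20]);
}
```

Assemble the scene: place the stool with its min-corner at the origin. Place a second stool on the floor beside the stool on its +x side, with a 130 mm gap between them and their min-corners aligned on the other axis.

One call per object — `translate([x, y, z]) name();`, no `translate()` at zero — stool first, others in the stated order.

stool();
translate([439, 0, 0]) stool_2();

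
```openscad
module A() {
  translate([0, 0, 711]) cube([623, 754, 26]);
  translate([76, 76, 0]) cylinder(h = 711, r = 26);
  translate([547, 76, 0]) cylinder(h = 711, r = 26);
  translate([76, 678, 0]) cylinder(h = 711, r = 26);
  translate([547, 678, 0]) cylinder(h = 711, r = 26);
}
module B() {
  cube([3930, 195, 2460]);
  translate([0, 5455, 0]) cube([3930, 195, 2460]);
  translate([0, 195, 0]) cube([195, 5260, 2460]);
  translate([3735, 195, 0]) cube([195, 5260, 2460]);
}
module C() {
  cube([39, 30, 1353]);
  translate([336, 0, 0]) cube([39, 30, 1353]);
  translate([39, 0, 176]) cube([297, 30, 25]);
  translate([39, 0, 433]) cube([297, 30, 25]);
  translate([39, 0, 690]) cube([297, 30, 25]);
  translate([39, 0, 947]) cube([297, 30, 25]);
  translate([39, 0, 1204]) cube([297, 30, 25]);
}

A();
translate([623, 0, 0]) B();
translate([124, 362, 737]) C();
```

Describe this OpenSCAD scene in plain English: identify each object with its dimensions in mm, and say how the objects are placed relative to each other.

A is a table: top 623 mm (x) × 754 mm (y), 26 mm thick, upper face at z = 737 mm, on four round legs of 52 mm diameter, each leg's bounding box inset 50 mm from the nearest pair of top edges, running from z = 0 to the bottom of the top.

B is a box-shaped house frame (walls only): outside footprint 3930×5650 mm, wall height 2460 mm, wall thickness 195 mm. The two y-facing walls run the full x-width; the two x-facing walls fit between the inner faces of the y-facing walls.

C is a wooden ladder with two side rails of 39×30 mm section and 1353 mm height, set 375 mm apart overall. Between them run 5 rectangular rungs (30 mm deep, 25 mm thick), front faces flush with the rails' −y face. The bottom of the first rung is 176 mm above the floor and each subsequent rung is 257 mm higher than the one below.

The house frame is against the table's +x side, with their −y faces flush. The ladder is on top of the table, centred.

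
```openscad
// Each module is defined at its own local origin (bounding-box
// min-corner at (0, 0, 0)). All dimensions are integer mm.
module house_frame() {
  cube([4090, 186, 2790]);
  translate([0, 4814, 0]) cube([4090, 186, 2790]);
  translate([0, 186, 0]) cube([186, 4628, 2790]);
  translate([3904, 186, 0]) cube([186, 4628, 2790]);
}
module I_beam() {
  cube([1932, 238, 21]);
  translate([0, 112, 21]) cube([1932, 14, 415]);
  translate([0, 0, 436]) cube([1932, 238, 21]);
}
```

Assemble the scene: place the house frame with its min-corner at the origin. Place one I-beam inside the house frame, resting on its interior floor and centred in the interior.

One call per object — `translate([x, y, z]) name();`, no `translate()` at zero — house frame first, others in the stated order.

house_frame();
translate([1079, 2381, 0]) I_beam();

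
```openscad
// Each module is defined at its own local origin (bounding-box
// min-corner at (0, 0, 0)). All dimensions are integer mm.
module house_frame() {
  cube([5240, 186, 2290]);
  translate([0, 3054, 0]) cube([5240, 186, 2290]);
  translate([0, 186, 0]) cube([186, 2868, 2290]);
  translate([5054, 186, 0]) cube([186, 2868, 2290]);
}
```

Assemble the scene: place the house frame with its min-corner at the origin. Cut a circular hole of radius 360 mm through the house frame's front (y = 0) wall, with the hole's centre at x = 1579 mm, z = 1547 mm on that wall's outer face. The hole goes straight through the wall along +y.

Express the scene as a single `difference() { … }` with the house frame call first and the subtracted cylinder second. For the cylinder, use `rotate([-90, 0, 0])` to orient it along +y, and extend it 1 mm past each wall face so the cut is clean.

difference() {
  house_frame();
  translate([1579, -1, 1547]) rotate([-90, 0, 0]) cylinder(h = 188, r = 360);
}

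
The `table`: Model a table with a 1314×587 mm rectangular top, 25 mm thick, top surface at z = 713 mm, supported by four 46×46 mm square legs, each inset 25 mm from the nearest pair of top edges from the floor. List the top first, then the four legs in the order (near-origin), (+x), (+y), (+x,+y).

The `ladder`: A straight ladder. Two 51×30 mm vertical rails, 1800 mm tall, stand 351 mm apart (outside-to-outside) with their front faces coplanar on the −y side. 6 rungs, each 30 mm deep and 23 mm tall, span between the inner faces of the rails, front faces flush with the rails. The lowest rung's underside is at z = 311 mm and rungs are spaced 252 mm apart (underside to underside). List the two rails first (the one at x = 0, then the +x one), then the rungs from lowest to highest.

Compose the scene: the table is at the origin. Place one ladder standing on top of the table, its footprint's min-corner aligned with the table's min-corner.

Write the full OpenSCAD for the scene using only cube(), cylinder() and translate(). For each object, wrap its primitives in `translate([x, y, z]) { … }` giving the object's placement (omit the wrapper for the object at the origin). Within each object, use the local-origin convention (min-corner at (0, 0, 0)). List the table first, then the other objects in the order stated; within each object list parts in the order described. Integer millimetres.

translate([0, 0, 688]) cube([1314, 587, 25]);
translate([25, 25, 0]) cube([46, 46, 688]);
translate([1243, 25, 0]) cube([46, 46, 688]);
translate([25, 516, 0]) cube([46, 46, 688]);
translate([1243, 516, 0]) cube([46, 46, 688]);
translate([0, 0, 713]) {
  cube([51, 30, 1800]);
  translate([300, 0, 0]) cube([51, 30, 1800]);
  translate([51, 0, 311]) cube([249, 30, 23]);
  translate([51, 0, 563]) cube([249, 30, 23]);
  translate([51, 0, 815]) cube([249, 30, 23]);
  translate([51, 0, 1067]) cube([249, 30, 23]);
  translate([51, 0, 1319]) cube([249, 30, 23]);
  translate([51, 0, 1571]) cube([249, 30, 23]);
}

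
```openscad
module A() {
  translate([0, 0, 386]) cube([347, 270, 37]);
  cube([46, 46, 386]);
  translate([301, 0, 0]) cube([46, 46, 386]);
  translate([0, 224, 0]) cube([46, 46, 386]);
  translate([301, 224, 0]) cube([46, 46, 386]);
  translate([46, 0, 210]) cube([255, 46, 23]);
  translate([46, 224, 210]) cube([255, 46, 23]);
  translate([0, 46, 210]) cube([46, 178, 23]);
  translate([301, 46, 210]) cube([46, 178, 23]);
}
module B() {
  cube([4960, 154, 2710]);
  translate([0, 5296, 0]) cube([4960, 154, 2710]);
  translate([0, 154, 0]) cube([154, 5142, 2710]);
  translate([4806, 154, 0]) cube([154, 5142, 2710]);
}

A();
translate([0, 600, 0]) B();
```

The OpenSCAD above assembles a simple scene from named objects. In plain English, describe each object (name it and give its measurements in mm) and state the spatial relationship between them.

A is a four-legged stool. The seat is a 347×270×37 mm slab whose top surface is at z = 423 mm; four square legs, each 46×46 mm in cross-section, run from the floor (z = 0) to the underside of the seat, each flush with a corner of the seat. Four stretchers, 46 mm wide and 23 mm tall, connect adjacent legs with their undersides at z = 210 mm, each running between the inner faces of the legs it joins and aligned with the legs' outer faces on the other axis.

B is a box-shaped house frame (walls only): outside footprint 4960×5450 mm, wall height 2710 mm, wall thickness 154 mm. The two y-facing walls run the full x-width; the two x-facing walls fit between the inner faces of the y-facing walls.

The house frame is on the floor beside the stool on its +y side.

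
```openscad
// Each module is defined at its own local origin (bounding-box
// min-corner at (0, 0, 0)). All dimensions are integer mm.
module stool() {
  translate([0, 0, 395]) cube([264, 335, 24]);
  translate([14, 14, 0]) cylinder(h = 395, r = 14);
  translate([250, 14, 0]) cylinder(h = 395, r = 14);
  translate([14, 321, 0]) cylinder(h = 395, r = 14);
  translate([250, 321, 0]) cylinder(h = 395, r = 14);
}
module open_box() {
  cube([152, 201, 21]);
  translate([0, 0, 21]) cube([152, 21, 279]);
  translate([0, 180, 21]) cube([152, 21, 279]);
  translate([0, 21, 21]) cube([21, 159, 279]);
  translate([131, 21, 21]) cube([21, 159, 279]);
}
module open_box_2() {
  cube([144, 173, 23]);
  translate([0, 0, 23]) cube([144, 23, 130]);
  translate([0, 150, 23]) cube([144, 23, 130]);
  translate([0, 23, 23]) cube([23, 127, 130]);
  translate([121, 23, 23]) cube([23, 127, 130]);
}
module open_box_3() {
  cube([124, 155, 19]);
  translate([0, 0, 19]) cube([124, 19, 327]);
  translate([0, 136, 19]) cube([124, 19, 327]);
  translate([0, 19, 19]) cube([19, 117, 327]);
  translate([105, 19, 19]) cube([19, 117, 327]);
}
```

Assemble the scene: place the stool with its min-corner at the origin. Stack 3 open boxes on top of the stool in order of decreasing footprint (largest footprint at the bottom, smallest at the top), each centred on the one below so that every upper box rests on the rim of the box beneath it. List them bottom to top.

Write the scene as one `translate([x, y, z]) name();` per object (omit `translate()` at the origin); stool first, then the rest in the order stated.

stool();
translate([56, 67, 419]) open_box();
translate([60, 81, 719]) open_box_2();
translate([70, 90, 872]) open_box_3();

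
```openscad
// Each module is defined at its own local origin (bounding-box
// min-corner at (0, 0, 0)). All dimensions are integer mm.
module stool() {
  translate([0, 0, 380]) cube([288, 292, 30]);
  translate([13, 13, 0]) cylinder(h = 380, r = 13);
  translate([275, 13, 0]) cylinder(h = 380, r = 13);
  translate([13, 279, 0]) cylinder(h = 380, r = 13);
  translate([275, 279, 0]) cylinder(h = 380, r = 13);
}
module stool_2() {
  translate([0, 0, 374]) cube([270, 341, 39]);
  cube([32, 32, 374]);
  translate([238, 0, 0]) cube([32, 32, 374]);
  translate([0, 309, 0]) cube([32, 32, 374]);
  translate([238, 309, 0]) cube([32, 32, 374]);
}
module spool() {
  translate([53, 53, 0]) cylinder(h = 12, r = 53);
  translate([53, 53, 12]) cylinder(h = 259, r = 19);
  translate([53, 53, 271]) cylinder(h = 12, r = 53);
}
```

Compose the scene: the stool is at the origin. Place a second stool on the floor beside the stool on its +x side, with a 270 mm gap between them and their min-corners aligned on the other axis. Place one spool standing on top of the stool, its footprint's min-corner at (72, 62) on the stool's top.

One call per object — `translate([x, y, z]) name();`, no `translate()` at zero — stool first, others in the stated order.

stool();
translate([558, 0, 0]) stool_2();
translate([72, 62, 410]) spool();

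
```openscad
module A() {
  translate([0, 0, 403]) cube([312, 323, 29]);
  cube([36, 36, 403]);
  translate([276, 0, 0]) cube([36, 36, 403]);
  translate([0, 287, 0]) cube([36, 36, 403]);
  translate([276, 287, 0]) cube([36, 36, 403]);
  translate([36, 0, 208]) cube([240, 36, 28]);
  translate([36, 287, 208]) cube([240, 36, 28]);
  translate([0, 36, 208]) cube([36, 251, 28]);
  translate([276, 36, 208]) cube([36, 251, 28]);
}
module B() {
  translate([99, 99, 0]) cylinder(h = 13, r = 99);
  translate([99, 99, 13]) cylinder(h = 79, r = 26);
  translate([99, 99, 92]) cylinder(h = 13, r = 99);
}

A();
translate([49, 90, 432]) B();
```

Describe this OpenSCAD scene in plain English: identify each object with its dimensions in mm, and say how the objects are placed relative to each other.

A is a four-legged stool. The seat is 312×323 mm, 29 mm thick, top at z = 432 mm. It stands on four square legs, each 36×36 mm in cross-section, from z = 0 to the seat underside, each flush with a corner of the seat. Four stretchers, 36 mm wide and 28 mm tall, connect adjacent legs with their undersides at z = 208 mm, each running between the inner faces of the legs it joins and aligned with the legs' outer faces on the other axis.

B is a spool: two coaxial disc flanges of radius 99 mm and thickness 13 mm, joined by a core cylinder of radius 26 mm and height 79 mm. The lower flange rests on z = 0 and the three cylinders share a vertical axis.

The spool is on top of the stool.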